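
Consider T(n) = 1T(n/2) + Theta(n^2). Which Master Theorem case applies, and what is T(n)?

Master Theorem for T(n) = 1T(n/2) + O(n^2):

a = 1, b = 2, c = 2
log_b(a) = log_2(1) = 0.0000

Case 3: c = 2 > log_2(1) = 0.0000
T(n) = O(n^2) = O(n^2)

For T(n) = 1T(n/2) + O(n^2): log_2(1) = 0.0000. This is Case 3 of the Master Theorem (c > log_b(a), work dominated by root), giving O(n^2).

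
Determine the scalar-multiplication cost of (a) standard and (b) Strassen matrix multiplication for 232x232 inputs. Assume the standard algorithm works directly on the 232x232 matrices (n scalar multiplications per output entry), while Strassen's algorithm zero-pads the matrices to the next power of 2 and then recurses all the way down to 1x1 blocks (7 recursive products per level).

Matrix multiplication for 232x232 matrices:

Strassen's algorithm requires power-of-2 dimensions. Pad 232x232 to 256x256 (next power of 2).

Standard algorithm: 232^3 = 12487168 multiplications
Strassen's algorithm: 7^(log2(256)) = 7^8 = 5764801 multiplications
Savings: 12487168 - 5764801 = 6722367 multiplications

Standard: 12487168 multiplications (232^3). Strassen: 5764801 multiplications (7^8, after padding to 256x256). Strassen reduces 8 recursive multiplications to 7 at each level.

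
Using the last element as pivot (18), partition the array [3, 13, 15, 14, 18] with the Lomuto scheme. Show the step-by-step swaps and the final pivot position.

Lomuto partition with pivot = 18:

Initial array: [3, 13, 15, 14, 18]

arr[0]=3 <= 18: swap with position 0, array becomes [3, 13, 15, 14, 18]
arr[1]=13 <= 18: swap with position 1, array becomes [3, 13, 15, 14, 18]
arr[2]=15 <= 18: swap with position 2, array becomes [3, 13, 15, 14, 18]
arr[3]=14 <= 18: swap with position 3, array becomes [3, 13, 15, 14, 18]

Place pivot at position 4: [3, 13, 15, 14, 18]
Pivot position: 4

After partitioning with pivot 18, the array becomes [3, 13, 15, 14, 18]. The pivot is placed at index 4. All elements to the left of the pivot are <= 18, and all elements to the right are > 18.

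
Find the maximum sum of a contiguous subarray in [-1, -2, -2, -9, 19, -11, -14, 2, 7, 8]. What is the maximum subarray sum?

Using Kadane's algorithm on [-1, -2, -2, -9, 19, -11, -14, 2, 7, 8]:

Scanning through the array:
Position 1 (value -2): max_ending_here = -2, max_so_far = -1
Position 2 (value -2): max_ending_here = -2, max_so_far = -1
Position 3 (value -9): max_ending_here = -9, max_so_far = -1
Position 4 (value 19): max_ending_here = 19, max_so_far = 19
Position 5 (value -11): max_ending_here = 8, max_so_far = 19
Position 6 (value -14): max_ending_here = -6, max_so_far = 19
Position 7 (value 2): max_ending_here = 2, max_so_far = 19
Position 8 (value 7): max_ending_here = 9, max_so_far = 19
Position 9 (value 8): max_ending_here = 17, max_so_far = 19

Maximum subarray: [19]
Maximum sum: 19

The maximum subarray is [19] with sum 19. This subarray runs from index 4 to index 4.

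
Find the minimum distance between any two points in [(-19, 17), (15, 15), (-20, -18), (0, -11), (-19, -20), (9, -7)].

Computing all pairwise distances among 6 points:

d((-19, 17), (15, 15)) = 34.0588
d((-19, 17), (-20, -18)) = 35.0143
d((-19, 17), (0, -11)) = 33.8378
d((-19, 17), (-19, -20)) = 37.0
d((-19, 17), (9, -7)) = 36.8782
d((15, 15), (-20, -18)) = 48.1041
d((15, 15), (0, -11)) = 30.0167
d((15, 15), (-19, -20)) = 48.7955
d((15, 15), (9, -7)) = 22.8035
d((-20, -18), (0, -11)) = 21.1896
d((-20, -18), (-19, -20)) = 2.2361 <-- minimum
d((-20, -18), (9, -7)) = 31.0161
d((0, -11), (-19, -20)) = 21.0238
d((0, -11), (9, -7)) = 9.8489
d((-19, -20), (9, -7)) = 30.8707

Closest pair: (-20, -18) and (-19, -20) with distance 2.2361

The closest pair is (-20, -18) and (-19, -20) with Euclidean distance 2.2361. For 6 points, brute-force pairwise comparison is shown above. For large n, the divide-and-conquer algorithm (sort by x, recurse on halves, check the dividing strip) achieves O(n log n).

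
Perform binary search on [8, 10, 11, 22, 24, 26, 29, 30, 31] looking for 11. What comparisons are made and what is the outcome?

Binary search for 11 in [8, 10, 11, 22, 24, 26, 29, 30, 31]:

lo=0, hi=8, mid=4, arr[mid]=24 -> 24 > 11, search left half
lo=0, hi=3, mid=1, arr[mid]=10 -> 10 < 11, search right half
lo=2, hi=3, mid=2, arr[mid]=11 -> Found target at index 2!

Binary search finds 11 at index 2 after 3 comparisons. The search repeatedly halves the search space by comparing with the middle element.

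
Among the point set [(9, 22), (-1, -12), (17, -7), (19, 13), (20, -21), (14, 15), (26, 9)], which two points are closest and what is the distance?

Computing all pairwise distances among 7 points:

d((9, 22), (-1, -12)) = 35.4401
d((9, 22), (17, -7)) = 30.0832
d((9, 22), (19, 13)) = 13.4536
d((9, 22), (20, -21)) = 44.3847
d((9, 22), (14, 15)) = 8.6023
d((9, 22), (26, 9)) = 21.4009
d((-1, -12), (17, -7)) = 18.6815
d((-1, -12), (19, 13)) = 32.0156
d((-1, -12), (20, -21)) = 22.8473
d((-1, -12), (14, 15)) = 30.8869
d((-1, -12), (26, 9)) = 34.2053
d((17, -7), (19, 13)) = 20.0998
d((17, -7), (20, -21)) = 14.3178
d((17, -7), (14, 15)) = 22.2036
d((17, -7), (26, 9)) = 18.3576
d((19, 13), (20, -21)) = 34.0147
d((19, 13), (14, 15)) = 5.3852 <-- minimum
d((19, 13), (26, 9)) = 8.0623
d((20, -21), (14, 15)) = 36.4966
d((20, -21), (26, 9)) = 30.5941
d((14, 15), (26, 9)) = 13.4164

Closest pair: (19, 13) and (14, 15) with distance 5.3852

The closest pair is (19, 13) and (14, 15) with Euclidean distance 5.3852. For 7 points, brute-force pairwise comparison is shown above. For large n, the divide-and-conquer algorithm (sort by x, recurse on halves, check the dividing strip) achieves O(n log n).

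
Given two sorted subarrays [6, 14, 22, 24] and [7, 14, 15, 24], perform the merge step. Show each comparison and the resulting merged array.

Merging process:

Compare 6 vs 7: take 6 from left. Merged: [6]
Compare 14 vs 7: take 7 from right. Merged: [6, 7]
Compare 14 vs 14: take 14 from left. Merged: [6, 7, 14]
Compare 22 vs 14: take 14 from right. Merged: [6, 7, 14, 14]
Compare 22 vs 15: take 15 from right. Merged: [6, 7, 14, 14, 15]
Compare 22 vs 24: take 22 from left. Merged: [6, 7, 14, 14, 15, 22]
Compare 24 vs 24: take 24 from left. Merged: [6, 7, 14, 14, 15, 22, 24]
Append remaining from right: [24]. Merged: [6, 7, 14, 14, 15, 22, 24, 24]

Final merged array: [6, 7, 14, 14, 15, 22, 24, 24]
Total comparisons: 7

The merged array is [6, 7, 14, 14, 15, 22, 24, 24], requiring 7 comparisons. The merge step runs in O(n) time where n is the total number of elements.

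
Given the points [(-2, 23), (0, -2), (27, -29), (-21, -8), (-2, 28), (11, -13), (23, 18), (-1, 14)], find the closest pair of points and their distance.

Computing all pairwise distances among 8 points:

d((-2, 23), (0, -2)) = 25.0799
d((-2, 23), (27, -29)) = 59.5399
d((-2, 23), (-21, -8)) = 36.3593
d((-2, 23), (-2, 28)) = 5.0 <-- minimum
d((-2, 23), (11, -13)) = 38.2753
d((-2, 23), (23, 18)) = 25.4951
d((-2, 23), (-1, 14)) = 9.0554
d((0, -2), (27, -29)) = 38.1838
d((0, -2), (-21, -8)) = 21.8403
d((0, -2), (-2, 28)) = 30.0666
d((0, -2), (11, -13)) = 15.5563
d((0, -2), (23, 18)) = 30.4795
d((0, -2), (-1, 14)) = 16.0312
d((27, -29), (-21, -8)) = 52.3927
d((27, -29), (-2, 28)) = 63.9531
d((27, -29), (11, -13)) = 22.6274
d((27, -29), (23, 18)) = 47.1699
d((27, -29), (-1, 14)) = 51.3128
d((-21, -8), (-2, 28)) = 40.7063
d((-21, -8), (11, -13)) = 32.3883
d((-21, -8), (23, 18)) = 51.1077
d((-21, -8), (-1, 14)) = 29.7321
d((-2, 28), (11, -13)) = 43.0116
d((-2, 28), (23, 18)) = 26.9258
d((-2, 28), (-1, 14)) = 14.0357
d((11, -13), (23, 18)) = 33.2415
d((11, -13), (-1, 14)) = 29.5466
d((23, 18), (-1, 14)) = 24.3311

Closest pair: (-2, 23) and (-2, 28) with distance 5.0

The closest pair is (-2, 23) and (-2, 28) with Euclidean distance 5.0. For 8 points, brute-force pairwise comparison is shown above. For large n, the divide-and-conquer algorithm (sort by x, recurse on halves, check the dividing strip) achieves O(n log n).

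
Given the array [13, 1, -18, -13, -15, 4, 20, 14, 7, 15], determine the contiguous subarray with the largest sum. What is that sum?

Using Kadane's algorithm on [13, 1, -18, -13, -15, 4, 20, 14, 7, 15]:

Scanning through the array:
Position 1 (value 1): max_ending_here = 14, max_so_far = 14
Position 2 (value -18): max_ending_here = -4, max_so_far = 14
Position 3 (value -13): max_ending_here = -13, max_so_far = 14
Position 4 (value -15): max_ending_here = -15, max_so_far = 14
Position 5 (value 4): max_ending_here = 4, max_so_far = 14
Position 6 (value 20): max_ending_here = 24, max_so_far = 24
Position 7 (value 14): max_ending_here = 38, max_so_far = 38
Position 8 (value 7): max_ending_here = 45, max_so_far = 45
Position 9 (value 15): max_ending_here = 60, max_so_far = 60

Maximum subarray: [4, 20, 14, 7, 15]
Maximum sum: 60

The maximum subarray is [4, 20, 14, 7, 15] with sum 60. This subarray runs from index 5 to index 9.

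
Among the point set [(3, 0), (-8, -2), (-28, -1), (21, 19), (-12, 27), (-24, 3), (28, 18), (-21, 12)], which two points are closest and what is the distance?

Computing all pairwise distances among 8 points:

d((3, 0), (-8, -2)) = 11.1803
d((3, 0), (-28, -1)) = 31.0161
d((3, 0), (21, 19)) = 26.1725
d((3, 0), (-12, 27)) = 30.8869
d((3, 0), (-24, 3)) = 27.1662
d((3, 0), (28, 18)) = 30.8058
d((3, 0), (-21, 12)) = 26.8328
d((-8, -2), (-28, -1)) = 20.025
d((-8, -2), (21, 19)) = 35.805
d((-8, -2), (-12, 27)) = 29.2746
d((-8, -2), (-24, 3)) = 16.7631
d((-8, -2), (28, 18)) = 41.1825
d((-8, -2), (-21, 12)) = 19.105
d((-28, -1), (21, 19)) = 52.9245
d((-28, -1), (-12, 27)) = 32.249
d((-28, -1), (-24, 3)) = 5.6569 <-- minimum
d((-28, -1), (28, 18)) = 59.1354
d((-28, -1), (-21, 12)) = 14.7648
d((21, 19), (-12, 27)) = 33.9559
d((21, 19), (-24, 3)) = 47.7598
d((21, 19), (28, 18)) = 7.0711
d((21, 19), (-21, 12)) = 42.5793
d((-12, 27), (-24, 3)) = 26.8328
d((-12, 27), (28, 18)) = 41.0
d((-12, 27), (-21, 12)) = 17.4929
d((-24, 3), (28, 18)) = 54.1202
d((-24, 3), (-21, 12)) = 9.4868
d((28, 18), (-21, 12)) = 49.366

Closest pair: (-28, -1) and (-24, 3) with distance 5.6569

The closest pair is (-28, -1) and (-24, 3) with Euclidean distance 5.6569. For 8 points, brute-force pairwise comparison is shown above. For large n, the divide-and-conquer algorithm (sort by x, recurse on halves, check the dividing strip) achieves O(n log n).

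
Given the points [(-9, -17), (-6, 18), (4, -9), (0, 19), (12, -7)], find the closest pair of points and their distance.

Computing all pairwise distances among 5 points:

d((-9, -17), (-6, 18)) = 35.1283
d((-9, -17), (4, -9)) = 15.2643
d((-9, -17), (0, 19)) = 37.108
d((-9, -17), (12, -7)) = 23.2594
d((-6, 18), (4, -9)) = 28.7924
d((-6, 18), (0, 19)) = 6.0828 <-- minimum
d((-6, 18), (12, -7)) = 30.8058
d((4, -9), (0, 19)) = 28.2843
d((4, -9), (12, -7)) = 8.2462
d((0, 19), (12, -7)) = 28.6356

Closest pair: (-6, 18) and (0, 19) with distance 6.0828

The closest pair is (-6, 18) and (0, 19) with Euclidean distance 6.0828. For 5 points, brute-force pairwise comparison is shown above. For large n, the divide-and-conquer algorithm (sort by x, recurse on halves, check the dividing strip) achieves O(n log n).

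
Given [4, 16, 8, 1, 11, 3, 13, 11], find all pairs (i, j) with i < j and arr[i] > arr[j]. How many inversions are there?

Finding inversions in [4, 16, 8, 1, 11, 3, 13, 11]:

(0, 3): arr[0]=4 > arr[3]=1
(0, 5): arr[0]=4 > arr[5]=3
(1, 2): arr[1]=16 > arr[2]=8
(1, 3): arr[1]=16 > arr[3]=1
(1, 4): arr[1]=16 > arr[4]=11
(1, 5): arr[1]=16 > arr[5]=3
(1, 6): arr[1]=16 > arr[6]=13
(1, 7): arr[1]=16 > arr[7]=11
(2, 3): arr[2]=8 > arr[3]=1
(2, 5): arr[2]=8 > arr[5]=3
(4, 5): arr[4]=11 > arr[5]=3
(6, 7): arr[6]=13 > arr[7]=11

Total inversions: 12

The array has 12 inversion(s): (0,3), (0,5), (1,2), (1,3), (1,4), (1,5), (1,6), (1,7), (2,3), (2,5), (4,5), (6,7). Each pair (i,j) satisfies i < j and arr[i] > arr[j].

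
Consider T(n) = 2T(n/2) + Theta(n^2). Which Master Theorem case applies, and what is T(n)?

Master Theorem for T(n) = 2T(n/2) + O(n^2):

a = 2, b = 2, c = 2
log_b(a) = log_2(2) = 1.0000

Case 3: c = 2 > log_2(2) = 1.0000
T(n) = O(n^2) = O(n^2)

For T(n) = 2T(n/2) + O(n^2): log_2(2) = 1.0000. This is Case 3 of the Master Theorem (c > log_b(a), work dominated by root), giving O(n^2).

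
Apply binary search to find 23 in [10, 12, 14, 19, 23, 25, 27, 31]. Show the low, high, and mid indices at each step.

Binary search for 23 in [10, 12, 14, 19, 23, 25, 27, 31]:

lo=0, hi=7, mid=3, arr[mid]=19 -> 19 < 23, search right half
lo=4, hi=7, mid=5, arr[mid]=25 -> 25 > 23, search left half
lo=4, hi=4, mid=4, arr[mid]=23 -> Found target at index 4!

Binary search finds 23 at index 4 after 3 comparisons. The search repeatedly halves the search space by comparing with the middle element.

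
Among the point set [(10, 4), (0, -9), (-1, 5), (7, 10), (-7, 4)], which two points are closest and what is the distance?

Computing all pairwise distances among 5 points:

d((10, 4), (0, -9)) = 16.4012
d((10, 4), (-1, 5)) = 11.0454
d((10, 4), (7, 10)) = 6.7082
d((10, 4), (-7, 4)) = 17.0
d((0, -9), (-1, 5)) = 14.0357
d((0, -9), (7, 10)) = 20.2485
d((0, -9), (-7, 4)) = 14.7648
d((-1, 5), (7, 10)) = 9.434
d((-1, 5), (-7, 4)) = 6.0828 <-- minimum
d((7, 10), (-7, 4)) = 15.2315

Closest pair: (-1, 5) and (-7, 4) with distance 6.0828

The closest pair is (-1, 5) and (-7, 4) with Euclidean distance 6.0828. For 5 points, brute-force pairwise comparison is shown above. For large n, the divide-and-conquer algorithm (sort by x, recurse on halves, check the dividing strip) achieves O(n log n).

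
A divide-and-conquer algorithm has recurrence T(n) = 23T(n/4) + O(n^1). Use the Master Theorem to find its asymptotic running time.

Master Theorem for T(n) = 23T(n/4) + O(n^1):

a = 23, b = 4, c = 1
log_b(a) = log_4(23) = 2.2618

Case 1: c = 1 < log_4(23) = 2.2618
T(n) = O(n^(log_4 23))

For T(n) = 23T(n/4) + O(n^1): log_4(23) = 2.2618. This is Case 1 of the Master Theorem (c < log_b(a), work dominated by leaves), giving O(n^(log_4 23)).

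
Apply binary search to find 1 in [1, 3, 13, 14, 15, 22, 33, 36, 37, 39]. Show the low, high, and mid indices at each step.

Binary search for 1 in [1, 3, 13, 14, 15, 22, 33, 36, 37, 39]:

lo=0, hi=9, mid=4, arr[mid]=15 -> 15 > 1, search left half
lo=0, hi=3, mid=1, arr[mid]=3 -> 3 > 1, search left half
lo=0, hi=0, mid=0, arr[mid]=1 -> Found target at index 0!

Binary search finds 1 at index 0 after 3 comparisons. The search repeatedly halves the search space by comparing with the middle element.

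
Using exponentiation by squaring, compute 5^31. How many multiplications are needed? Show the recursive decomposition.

Computing 5^31 by squaring (build up from 5^1; each line after the first costs one multiplication):

5^1 = 5
5^2 = (5^1)^2 = 5^2 = 25
5^3 = 5 * 5^2 = 5 * 25 = 125
5^6 = (5^3)^2 = 125^2 = 15625
5^7 = 5 * 5^6 = 5 * 15625 = 78125
5^14 = (5^7)^2 = 78125^2 = 6103515625
5^15 = 5 * 5^14 = 5 * 6103515625 = 30517578125
5^30 = (5^15)^2 = 30517578125^2 = 931322574615478515625
5^31 = 5 * 5^30 = 5 * 931322574615478515625 = 4656612873077392578125

Result: 4656612873077392578125
Multiplications needed: 8 (8 lines after 5^1)

5^31 = 4656612873077392578125. Using exponentiation by squaring, this requires 8 multiplications. The key idea: if the exponent is even, square the half-power; if odd, multiply by the base once.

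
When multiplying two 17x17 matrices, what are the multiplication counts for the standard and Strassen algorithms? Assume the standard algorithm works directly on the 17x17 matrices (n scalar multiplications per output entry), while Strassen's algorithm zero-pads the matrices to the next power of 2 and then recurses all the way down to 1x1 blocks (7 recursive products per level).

Matrix multiplication for 17x17 matrices:

Strassen's algorithm requires power-of-2 dimensions. Pad 17x17 to 32x32 (next power of 2).

Standard algorithm: 17^3 = 4913 multiplications
Strassen's algorithm: 7^(log2(32)) = 7^5 = 16807 multiplications
Difference: 4913 - 16807 = -11894 (Strassen uses MORE here due to padding overhead — for small or just-over-power-of-2 n, padding can outweigh the per-level savings)

Standard: 4913 multiplications (17^3). Strassen: 16807 multiplications (7^5, after padding to 32x32). Strassen reduces 8 recursive multiplications to 7 at each level.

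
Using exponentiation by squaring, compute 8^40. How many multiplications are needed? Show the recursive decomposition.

Computing 8^40 by squaring (build up from 8^1; each line after the first costs one multiplication):

8^1 = 8
8^2 = (8^1)^2 = 8^2 = 64
8^4 = (8^2)^2 = 64^2 = 4096
8^5 = 8 * 8^4 = 8 * 4096 = 32768
8^10 = (8^5)^2 = 32768^2 = 1073741824
8^20 = (8^10)^2 = 1073741824^2 = 1152921504606846976
8^40 = (8^20)^2 = 1152921504606846976^2 = 1329227995784915872903807060280344576

Result: 1329227995784915872903807060280344576
Multiplications needed: 6 (6 lines after 8^1)

8^40 = 1329227995784915872903807060280344576. Using exponentiation by squaring, this requires 6 multiplications. The key idea: if the exponent is even, square the half-power; if odd, multiply by the base once.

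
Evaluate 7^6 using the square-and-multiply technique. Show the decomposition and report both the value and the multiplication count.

Computing 7^6 by squaring (build up from 7^1; each line after the first costs one multiplication):

7^1 = 7
7^2 = (7^1)^2 = 7^2 = 49
7^3 = 7 * 7^2 = 7 * 49 = 343
7^6 = (7^3)^2 = 343^2 = 117649

Result: 117649
Multiplications needed: 3 (3 lines after 7^1)

7^6 = 117649. Using exponentiation by squaring, this requires 3 multiplications. The key idea: if the exponent is even, square the half-power; if odd, multiply by the base once.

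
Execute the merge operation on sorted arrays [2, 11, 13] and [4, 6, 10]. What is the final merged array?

Merging process:

Compare 2 vs 4: take 2 from left. Merged: [2]
Compare 11 vs 4: take 4 from right. Merged: [2, 4]
Compare 11 vs 6: take 6 from right. Merged: [2, 4, 6]
Compare 11 vs 10: take 10 from right. Merged: [2, 4, 6, 10]
Append remaining from left: [11, 13]. Merged: [2, 4, 6, 10, 11, 13]

Final merged array: [2, 4, 6, 10, 11, 13]
Total comparisons: 4

The merged array is [2, 4, 6, 10, 11, 13], requiring 4 comparisons. The merge step runs in O(n) time where n is the total number of elements.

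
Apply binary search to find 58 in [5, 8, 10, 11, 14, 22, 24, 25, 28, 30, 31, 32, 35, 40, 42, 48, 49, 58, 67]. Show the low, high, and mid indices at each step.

Binary search for 58 in [5, 8, 10, 11, 14, 22, 24, 25, 28, 30, 31, 32, 35, 40, 42, 48, 49, 58, 67]:

lo=0, hi=18, mid=9, arr[mid]=30 -> 30 < 58, search right half
lo=10, hi=18, mid=14, arr[mid]=42 -> 42 < 58, search right half
lo=15, hi=18, mid=16, arr[mid]=49 -> 49 < 58, search right half
lo=17, hi=18, mid=17, arr[mid]=58 -> Found target at index 17!

Binary search finds 58 at index 17 after 4 comparisons. The search repeatedly halves the search space by comparing with the middle element.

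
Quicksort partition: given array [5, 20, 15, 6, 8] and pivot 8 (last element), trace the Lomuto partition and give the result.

Lomuto partition with pivot = 8:

Initial array: [5, 20, 15, 6, 8]

arr[0]=5 <= 8: swap with position 0, array becomes [5, 20, 15, 6, 8]
arr[1]=20 > 8: no swap
arr[2]=15 > 8: no swap
arr[3]=6 <= 8: swap with position 1, array becomes [5, 6, 15, 20, 8]

Place pivot at position 2: [5, 6, 8, 20, 15]
Pivot position: 2

After partitioning with pivot 8, the array becomes [5, 6, 8, 20, 15]. The pivot is placed at index 2. All elements to the left of the pivot are <= 8, and all elements to the right are > 8.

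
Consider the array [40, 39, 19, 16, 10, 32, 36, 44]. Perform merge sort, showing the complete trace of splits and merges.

Merge sort trace:

Split: [40, 39, 19, 16, 10, 32, 36, 44] -> [40, 39, 19, 16] and [10, 32, 36, 44]
  Split: [40, 39, 19, 16] -> [40, 39] and [19, 16]
    Split: [40, 39] -> [40] and [39]
    Merge: [40] + [39] -> [39, 40]
    Split: [19, 16] -> [19] and [16]
    Merge: [19] + [16] -> [16, 19]
  Merge: [39, 40] + [16, 19] -> [16, 19, 39, 40]
  Split: [10, 32, 36, 44] -> [10, 32] and [36, 44]
    Split: [10, 32] -> [10] and [32]
    Merge: [10] + [32] -> [10, 32]
    Split: [36, 44] -> [36] and [44]
    Merge: [36] + [44] -> [36, 44]
  Merge: [10, 32] + [36, 44] -> [10, 32, 36, 44]
Merge: [16, 19, 39, 40] + [10, 32, 36, 44] -> [10, 16, 19, 32, 36, 39, 40, 44]

Final sorted array: [10, 16, 19, 32, 36, 39, 40, 44]

The merge sort proceeds by recursively splitting the array and merging sorted halves.
After all merges, the sorted array is [10, 16, 19, 32, 36, 39, 40, 44].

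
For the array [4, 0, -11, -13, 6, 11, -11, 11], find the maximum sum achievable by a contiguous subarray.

Using Kadane's algorithm on [4, 0, -11, -13, 6, 11, -11, 11]:

Scanning through the array:
Position 1 (value 0): max_ending_here = 4, max_so_far = 4
Position 2 (value -11): max_ending_here = -7, max_so_far = 4
Position 3 (value -13): max_ending_here = -13, max_so_far = 4
Position 4 (value 6): max_ending_here = 6, max_so_far = 6
Position 5 (value 11): max_ending_here = 17, max_so_far = 17
Position 6 (value -11): max_ending_here = 6, max_so_far = 17
Position 7 (value 11): max_ending_here = 17, max_so_far = 17

Maximum subarray: [6, 11]
Maximum sum: 17

The maximum subarray is [6, 11] with sum 17. This subarray runs from index 4 to index 5.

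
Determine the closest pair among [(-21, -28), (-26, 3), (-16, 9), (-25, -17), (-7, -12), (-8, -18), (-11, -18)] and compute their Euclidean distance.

Computing all pairwise distances among 7 points:

d((-21, -28), (-26, 3)) = 31.4006
d((-21, -28), (-16, 9)) = 37.3363
d((-21, -28), (-25, -17)) = 11.7047
d((-21, -28), (-7, -12)) = 21.2603
d((-21, -28), (-8, -18)) = 16.4012
d((-21, -28), (-11, -18)) = 14.1421
d((-26, 3), (-16, 9)) = 11.6619
d((-26, 3), (-25, -17)) = 20.025
d((-26, 3), (-7, -12)) = 24.2074
d((-26, 3), (-8, -18)) = 27.6586
d((-26, 3), (-11, -18)) = 25.807
d((-16, 9), (-25, -17)) = 27.5136
d((-16, 9), (-7, -12)) = 22.8473
d((-16, 9), (-8, -18)) = 28.1603
d((-16, 9), (-11, -18)) = 27.4591
d((-25, -17), (-7, -12)) = 18.6815
d((-25, -17), (-8, -18)) = 17.0294
d((-25, -17), (-11, -18)) = 14.0357
d((-7, -12), (-8, -18)) = 6.0828
d((-7, -12), (-11, -18)) = 7.2111
d((-8, -18), (-11, -18)) = 3.0 <-- minimum

Closest pair: (-8, -18) and (-11, -18) with distance 3.0

The closest pair is (-8, -18) and (-11, -18) with Euclidean distance 3.0. For 7 points, brute-force pairwise comparison is shown above. For large n, the divide-and-conquer algorithm (sort by x, recurse on halves, check the dividing strip) achieves O(n log n).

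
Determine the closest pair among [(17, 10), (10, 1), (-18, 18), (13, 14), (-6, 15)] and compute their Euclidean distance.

Computing all pairwise distances among 5 points:

d((17, 10), (10, 1)) = 11.4018
d((17, 10), (-18, 18)) = 35.9026
d((17, 10), (13, 14)) = 5.6569 <-- minimum
d((17, 10), (-6, 15)) = 23.5372
d((10, 1), (-18, 18)) = 32.7567
d((10, 1), (13, 14)) = 13.3417
d((10, 1), (-6, 15)) = 21.2603
d((-18, 18), (13, 14)) = 31.257
d((-18, 18), (-6, 15)) = 12.3693
d((13, 14), (-6, 15)) = 19.0263

Closest pair: (17, 10) and (13, 14) with distance 5.6569

The closest pair is (17, 10) and (13, 14) with Euclidean distance 5.6569. For 5 points, brute-force pairwise comparison is shown above. For large n, the divide-and-conquer algorithm (sort by x, recurse on halves, check the dividing strip) achieves O(n log n).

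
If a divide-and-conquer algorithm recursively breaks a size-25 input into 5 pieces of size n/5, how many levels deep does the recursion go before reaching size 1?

For divide and conquer with division factor 5:

Problem sizes at each level:
Level 0: 25
Level 1: 5
Level 2: 1

The root is level 0 and the size-1 base case is level 2 (the tree spans levels 0 through 2, i.e. 3 levels counting the root), so the depth is the number of divisions: log_5(25) = 2

The recursion tree depth is log_5(25) = 2. At each level, the problem size is divided by 5, so it takes 2 divisions to reduce to a base case of size 1. The algorithm makes 5 recursive calls at each level.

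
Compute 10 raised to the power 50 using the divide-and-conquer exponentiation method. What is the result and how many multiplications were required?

Computing 10^50 by squaring (build up from 10^1; each line after the first costs one multiplication):

10^1 = 10
10^2 = (10^1)^2 = 10^2 = 100
10^3 = 10 * 10^2 = 10 * 100 = 1000
10^6 = (10^3)^2 = 1000^2 = 1000000
10^12 = (10^6)^2 = 1000000^2 = 1000000000000
10^24 = (10^12)^2 = 1000000000000^2 = 1000000000000000000000000
10^25 = 10 * 10^24 = 10 * 1000000000000000000000000 = 10000000000000000000000000
10^50 = (10^25)^2 = 10000000000000000000000000^2 = 100000000000000000000000000000000000000000000000000

Result: 100000000000000000000000000000000000000000000000000
Multiplications needed: 7 (7 lines after 10^1)

10^50 = 100000000000000000000000000000000000000000000000000. Using exponentiation by squaring, this requires 7 multiplications. The key idea: if the exponent is even, square the half-power; if odd, multiply by the base once.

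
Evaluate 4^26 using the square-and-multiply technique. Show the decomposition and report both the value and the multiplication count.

Computing 4^26 by squaring (build up from 4^1; each line after the first costs one multiplication):

4^1 = 4
4^2 = (4^1)^2 = 4^2 = 16
4^3 = 4 * 4^2 = 4 * 16 = 64
4^6 = (4^3)^2 = 64^2 = 4096
4^12 = (4^6)^2 = 4096^2 = 16777216
4^13 = 4 * 4^12 = 4 * 16777216 = 67108864
4^26 = (4^13)^2 = 67108864^2 = 4503599627370496

Result: 4503599627370496
Multiplications needed: 6 (6 lines after 4^1)

4^26 = 4503599627370496. Using exponentiation by squaring, this requires 6 multiplications. The key idea: if the exponent is even, square the half-power; if odd, multiply by the base once.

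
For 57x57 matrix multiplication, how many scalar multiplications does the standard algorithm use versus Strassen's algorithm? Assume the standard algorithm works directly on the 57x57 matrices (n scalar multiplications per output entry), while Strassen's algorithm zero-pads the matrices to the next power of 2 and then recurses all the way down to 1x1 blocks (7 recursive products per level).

Matrix multiplication for 57x57 matrices:

Strassen's algorithm requires power-of-2 dimensions. Pad 57x57 to 64x64 (next power of 2).

Standard algorithm: 57^3 = 185193 multiplications
Strassen's algorithm: 7^(log2(64)) = 7^6 = 117649 multiplications
Savings: 185193 - 117649 = 67544 multiplications

Standard: 185193 multiplications (57^3). Strassen: 117649 multiplications (7^6, after padding to 64x64). Strassen reduces 8 recursive multiplications to 7 at each level.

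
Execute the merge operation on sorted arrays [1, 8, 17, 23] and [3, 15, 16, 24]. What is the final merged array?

Merging process:

Compare 1 vs 3: take 1 from left. Merged: [1]
Compare 8 vs 3: take 3 from right. Merged: [1, 3]
Compare 8 vs 15: take 8 from left. Merged: [1, 3, 8]
Compare 17 vs 15: take 15 from right. Merged: [1, 3, 8, 15]
Compare 17 vs 16: take 16 from right. Merged: [1, 3, 8, 15, 16]
Compare 17 vs 24: take 17 from left. Merged: [1, 3, 8, 15, 16, 17]
Compare 23 vs 24: take 23 from left. Merged: [1, 3, 8, 15, 16, 17, 23]
Append remaining from right: [24]. Merged: [1, 3, 8, 15, 16, 17, 23, 24]

Final merged array: [1, 3, 8, 15, 16, 17, 23, 24]
Total comparisons: 7

The merged array is [1, 3, 8, 15, 16, 17, 23, 24], requiring 7 comparisons. The merge step runs in O(n) time where n is the total number of elements.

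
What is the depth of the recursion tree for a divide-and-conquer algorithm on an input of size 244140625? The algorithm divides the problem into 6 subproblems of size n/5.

For divide and conquer with division factor 5:

Problem sizes at each level:
Level 0: 244140625
Level 1: 48828125
Level 2: 9765625
Level 3: 1953125
Level 4: 390625
Level 5: 78125
Level 6: 15625
Level 7: 3125
Level 8: 625
Level 9: 125
Level 10: 25
Level 11: 5
Level 12: 1

The root is level 0 and the size-1 base case is level 12 (the tree spans levels 0 through 12, i.e. 13 levels counting the root), so the depth is the number of divisions: log_5(244140625) = 12

The recursion tree depth is log_5(244140625) = 12. At each level, the problem size is divided by 5, so it takes 12 divisions to reduce to a base case of size 1. The algorithm makes 6 recursive calls at each level.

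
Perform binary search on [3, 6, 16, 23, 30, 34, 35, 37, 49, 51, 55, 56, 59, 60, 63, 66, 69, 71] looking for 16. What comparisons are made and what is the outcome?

Binary search for 16 in [3, 6, 16, 23, 30, 34, 35, 37, 49, 51, 55, 56, 59, 60, 63, 66, 69, 71]:

lo=0, hi=17, mid=8, arr[mid]=49 -> 49 > 16, search left half
lo=0, hi=7, mid=3, arr[mid]=23 -> 23 > 16, search left half
lo=0, hi=2, mid=1, arr[mid]=6 -> 6 < 16, search right half
lo=2, hi=2, mid=2, arr[mid]=16 -> Found target at index 2!

Binary search finds 16 at index 2 after 4 comparisons. The search repeatedly halves the search space by comparing with the middle element.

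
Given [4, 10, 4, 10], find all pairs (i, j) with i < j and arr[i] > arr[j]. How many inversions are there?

Finding inversions in [4, 10, 4, 10]:

(1, 2): arr[1]=10 > arr[2]=4

Total inversions: 1

The array has 1 inversion(s): (1,2). Each pair (i,j) satisfies i < j and arr[i] > arr[j].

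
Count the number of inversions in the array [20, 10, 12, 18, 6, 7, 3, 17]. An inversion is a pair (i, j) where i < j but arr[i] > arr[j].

Finding inversions in [20, 10, 12, 18, 6, 7, 3, 17]:

(0, 1): arr[0]=20 > arr[1]=10
(0, 2): arr[0]=20 > arr[2]=12
(0, 3): arr[0]=20 > arr[3]=18
(0, 4): arr[0]=20 > arr[4]=6
(0, 5): arr[0]=20 > arr[5]=7
(0, 6): arr[0]=20 > arr[6]=3
(0, 7): arr[0]=20 > arr[7]=17
(1, 4): arr[1]=10 > arr[4]=6
(1, 5): arr[1]=10 > arr[5]=7
(1, 6): arr[1]=10 > arr[6]=3
(2, 4): arr[2]=12 > arr[4]=6
(2, 5): arr[2]=12 > arr[5]=7
(2, 6): arr[2]=12 > arr[6]=3
(3, 4): arr[3]=18 > arr[4]=6
(3, 5): arr[3]=18 > arr[5]=7
(3, 6): arr[3]=18 > arr[6]=3
(3, 7): arr[3]=18 > arr[7]=17
(4, 6): arr[4]=6 > arr[6]=3
(5, 6): arr[5]=7 > arr[6]=3

Total inversions: 19

The array has 19 inversion(s): (0,1), (0,2), (0,3), (0,4), (0,5), (0,6), (0,7), (1,4), (1,5), (1,6), (2,4), (2,5), (2,6), (3,4), (3,5), (3,6), (3,7), (4,6), (5,6). Each pair (i,j) satisfies i < j and arr[i] > arr[j].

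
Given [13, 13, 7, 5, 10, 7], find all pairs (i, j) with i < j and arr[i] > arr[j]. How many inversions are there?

Finding inversions in [13, 13, 7, 5, 10, 7]:

(0, 2): arr[0]=13 > arr[2]=7
(0, 3): arr[0]=13 > arr[3]=5
(0, 4): arr[0]=13 > arr[4]=10
(0, 5): arr[0]=13 > arr[5]=7
(1, 2): arr[1]=13 > arr[2]=7
(1, 3): arr[1]=13 > arr[3]=5
(1, 4): arr[1]=13 > arr[4]=10
(1, 5): arr[1]=13 > arr[5]=7
(2, 3): arr[2]=7 > arr[3]=5
(4, 5): arr[4]=10 > arr[5]=7

Total inversions: 10

The array has 10 inversion(s): (0,2), (0,3), (0,4), (0,5), (1,2), (1,3), (1,4), (1,5), (2,3), (4,5). Each pair (i,j) satisfies i < j and arr[i] > arr[j].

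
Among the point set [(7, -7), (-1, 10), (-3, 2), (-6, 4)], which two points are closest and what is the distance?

Computing all pairwise distances among 4 points:

d((7, -7), (-1, 10)) = 18.7883
d((7, -7), (-3, 2)) = 13.4536
d((7, -7), (-6, 4)) = 17.0294
d((-1, 10), (-3, 2)) = 8.2462
d((-1, 10), (-6, 4)) = 7.8102
d((-3, 2), (-6, 4)) = 3.6056 <-- minimum

Closest pair: (-3, 2) and (-6, 4) with distance 3.6056

The closest pair is (-3, 2) and (-6, 4) with Euclidean distance 3.6056. For 4 points, brute-force pairwise comparison is shown above. For large n, the divide-and-conquer algorithm (sort by x, recurse on halves, check the dividing strip) achieves O(n log n).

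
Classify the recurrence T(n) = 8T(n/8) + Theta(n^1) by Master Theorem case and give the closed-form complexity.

Master Theorem for T(n) = 8T(n/8) + O(n^1):

a = 8, b = 8, c = 1
log_b(a) = log_8(8) = 1.0000

Case 2: c = 1 = log_8(8) = 1.0000
T(n) = O(n^1 log n) = O(n log n)

For T(n) = 8T(n/8) + O(n^1): log_8(8) = 1.0000. This is Case 2 of the Master Theorem (c = log_b(a), equal work at all levels), giving O(n log n).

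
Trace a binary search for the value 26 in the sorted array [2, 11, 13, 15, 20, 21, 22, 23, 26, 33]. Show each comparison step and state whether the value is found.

Binary search for 26 in [2, 11, 13, 15, 20, 21, 22, 23, 26, 33]:

lo=0, hi=9, mid=4, arr[mid]=20 -> 20 < 26, search right half
lo=5, hi=9, mid=7, arr[mid]=23 -> 23 < 26, search right half
lo=8, hi=9, mid=8, arr[mid]=26 -> Found target at index 8!

Binary search finds 26 at index 8 after 3 comparisons. The search repeatedly halves the search space by comparing with the middle element.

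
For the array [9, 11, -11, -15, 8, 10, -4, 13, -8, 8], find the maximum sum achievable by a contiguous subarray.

Using Kadane's algorithm on [9, 11, -11, -15, 8, 10, -4, 13, -8, 8]:

Scanning through the array:
Position 1 (value 11): max_ending_here = 20, max_so_far = 20
Position 2 (value -11): max_ending_here = 9, max_so_far = 20
Position 3 (value -15): max_ending_here = -6, max_so_far = 20
Position 4 (value 8): max_ending_here = 8, max_so_far = 20
Position 5 (value 10): max_ending_here = 18, max_so_far = 20
Position 6 (value -4): max_ending_here = 14, max_so_far = 20
Position 7 (value 13): max_ending_here = 27, max_so_far = 27
Position 8 (value -8): max_ending_here = 19, max_so_far = 27
Position 9 (value 8): max_ending_here = 27, max_so_far = 27

Maximum subarray: [8, 10, -4, 13]
Maximum sum: 27

The maximum subarray is [8, 10, -4, 13] with sum 27. This subarray runs from index 4 to index 7.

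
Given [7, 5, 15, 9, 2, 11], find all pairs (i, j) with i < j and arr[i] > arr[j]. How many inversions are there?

Finding inversions in [7, 5, 15, 9, 2, 11]:

(0, 1): arr[0]=7 > arr[1]=5
(0, 4): arr[0]=7 > arr[4]=2
(1, 4): arr[1]=5 > arr[4]=2
(2, 3): arr[2]=15 > arr[3]=9
(2, 4): arr[2]=15 > arr[4]=2
(2, 5): arr[2]=15 > arr[5]=11
(3, 4): arr[3]=9 > arr[4]=2

Total inversions: 7

The array has 7 inversion(s): (0,1), (0,4), (1,4), (2,3), (2,4), (2,5), (3,4). Each pair (i,j) satisfies i < j and arr[i] > arr[j].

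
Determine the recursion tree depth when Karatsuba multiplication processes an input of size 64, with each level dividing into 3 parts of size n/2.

For divide and conquer with division factor 2:

Problem sizes at each level:
Level 0: 64
Level 1: 32
Level 2: 16
Level 3: 8
Level 4: 4
Level 5: 2
Level 6: 1

The root is level 0 and the size-1 base case is level 6 (the tree spans levels 0 through 6, i.e. 7 levels counting the root), so the depth is the number of divisions: log_2(64) = 6

The recursion tree depth is log_2(64) = 6. At each level, the problem size is divided by 2, so it takes 6 divisions to reduce to a base case of size 1. The algorithm makes 3 recursive calls at each level.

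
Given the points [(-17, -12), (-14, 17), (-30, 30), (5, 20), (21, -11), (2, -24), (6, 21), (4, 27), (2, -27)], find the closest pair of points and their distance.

Computing all pairwise distances among 9 points:

d((-17, -12), (-14, 17)) = 29.1548
d((-17, -12), (-30, 30)) = 43.9659
d((-17, -12), (5, 20)) = 38.833
d((-17, -12), (21, -11)) = 38.0132
d((-17, -12), (2, -24)) = 22.4722
d((-17, -12), (6, 21)) = 40.2244
d((-17, -12), (4, 27)) = 44.2945
d((-17, -12), (2, -27)) = 24.2074
d((-14, 17), (-30, 30)) = 20.6155
d((-14, 17), (5, 20)) = 19.2354
d((-14, 17), (21, -11)) = 44.8219
d((-14, 17), (2, -24)) = 44.0114
d((-14, 17), (6, 21)) = 20.3961
d((-14, 17), (4, 27)) = 20.5913
d((-14, 17), (2, -27)) = 46.8188
d((-30, 30), (5, 20)) = 36.4005
d((-30, 30), (21, -11)) = 65.437
d((-30, 30), (2, -24)) = 62.7694
d((-30, 30), (6, 21)) = 37.108
d((-30, 30), (4, 27)) = 34.1321
d((-30, 30), (2, -27)) = 65.3682
d((5, 20), (21, -11)) = 34.8855
d((5, 20), (2, -24)) = 44.1022
d((5, 20), (6, 21)) = 1.4142 <-- minimum
d((5, 20), (4, 27)) = 7.0711
d((5, 20), (2, -27)) = 47.0956
d((21, -11), (2, -24)) = 23.0217
d((21, -11), (6, 21)) = 35.3412
d((21, -11), (4, 27)) = 41.6293
d((21, -11), (2, -27)) = 24.8395
d((2, -24), (6, 21)) = 45.1774
d((2, -24), (4, 27)) = 51.0392
d((2, -24), (2, -27)) = 3.0
d((6, 21), (4, 27)) = 6.3246
d((6, 21), (2, -27)) = 48.1664
d((4, 27), (2, -27)) = 54.037

Closest pair: (5, 20) and (6, 21) with distance 1.4142

The closest pair is (5, 20) and (6, 21) with Euclidean distance 1.4142. For 9 points, brute-force pairwise comparison is shown above. For large n, the divide-and-conquer algorithm (sort by x, recurse on halves, check the dividing strip) achieves O(n log n).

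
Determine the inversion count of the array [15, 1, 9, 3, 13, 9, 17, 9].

Finding inversions in [15, 1, 9, 3, 13, 9, 17, 9]:

(0, 1): arr[0]=15 > arr[1]=1
(0, 2): arr[0]=15 > arr[2]=9
(0, 3): arr[0]=15 > arr[3]=3
(0, 4): arr[0]=15 > arr[4]=13
(0, 5): arr[0]=15 > arr[5]=9
(0, 7): arr[0]=15 > arr[7]=9
(2, 3): arr[2]=9 > arr[3]=3
(4, 5): arr[4]=13 > arr[5]=9
(4, 7): arr[4]=13 > arr[7]=9
(6, 7): arr[6]=17 > arr[7]=9

Total inversions: 10

The array has 10 inversion(s): (0,1), (0,2), (0,3), (0,4), (0,5), (0,7), (2,3), (4,5), (4,7), (6,7). Each pair (i,j) satisfies i < j and arr[i] > arr[j].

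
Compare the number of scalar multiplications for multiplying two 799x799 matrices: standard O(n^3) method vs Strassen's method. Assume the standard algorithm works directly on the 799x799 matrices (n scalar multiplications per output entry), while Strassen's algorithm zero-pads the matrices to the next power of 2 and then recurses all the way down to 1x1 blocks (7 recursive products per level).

Matrix multiplication for 799x799 matrices:

Strassen's algorithm requires power-of-2 dimensions. Pad 799x799 to 1024x1024 (next power of 2).

Standard algorithm: 799^3 = 510082399 multiplications
Strassen's algorithm: 7^(log2(1024)) = 7^10 = 282475249 multiplications
Savings: 510082399 - 282475249 = 227607150 multiplications

Standard: 510082399 multiplications (799^3). Strassen: 282475249 multiplications (7^10, after padding to 1024x1024). Strassen reduces 8 recursive multiplications to 7 at each level.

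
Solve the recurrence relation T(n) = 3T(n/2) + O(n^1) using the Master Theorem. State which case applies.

Master Theorem for T(n) = 3T(n/2) + O(n^1):

a = 3, b = 2, c = 1
log_b(a) = log_2(3) = 1.5850

Case 1: c = 1 < log_2(3) = 1.5850
T(n) = O(n^(log_2 3))

For T(n) = 3T(n/2) + O(n^1): log_2(3) = 1.5850. This is Case 1 of the Master Theorem (c < log_b(a), work dominated by leaves), giving O(n^(log_2 3)).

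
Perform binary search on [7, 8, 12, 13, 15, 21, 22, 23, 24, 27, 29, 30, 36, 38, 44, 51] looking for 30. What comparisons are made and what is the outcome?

Binary search for 30 in [7, 8, 12, 13, 15, 21, 22, 23, 24, 27, 29, 30, 36, 38, 44, 51]:

lo=0, hi=15, mid=7, arr[mid]=23 -> 23 < 30, search right half
lo=8, hi=15, mid=11, arr[mid]=30 -> Found target at index 11!

Binary search finds 30 at index 11 after 2 comparisons. The search repeatedly halves the search space by comparing with the middle element.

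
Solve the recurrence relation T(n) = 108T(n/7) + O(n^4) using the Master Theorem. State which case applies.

Master Theorem for T(n) = 108T(n/7) + O(n^4):

a = 108, b = 7, c = 4
log_b(a) = log_7(108) = 2.4061

Case 3: c = 4 > log_7(108) = 2.4061
T(n) = O(n^4) = O(n^4)

For T(n) = 108T(n/7) + O(n^4): log_7(108) = 2.4061. This is Case 3 of the Master Theorem (c > log_b(a), work dominated by root), giving O(n^4).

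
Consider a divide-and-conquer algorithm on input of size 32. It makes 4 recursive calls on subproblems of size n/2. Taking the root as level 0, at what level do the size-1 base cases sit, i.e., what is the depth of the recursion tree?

For divide and conquer with division factor 2:

Problem sizes at each level:
Level 0: 32
Level 1: 16
Level 2: 8
Level 3: 4
Level 4: 2
Level 5: 1

The root is level 0 and the size-1 base case is level 5 (the tree spans levels 0 through 5, i.e. 6 levels counting the root), so the depth is the number of divisions: log_2(32) = 5

The recursion tree depth is log_2(32) = 5. At each level, the problem size is divided by 2, so it takes 5 divisions to reduce to a base case of size 1. The algorithm makes 4 recursive calls at each level.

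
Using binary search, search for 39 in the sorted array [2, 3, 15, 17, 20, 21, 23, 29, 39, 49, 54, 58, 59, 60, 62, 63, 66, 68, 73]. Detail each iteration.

Binary search for 39 in [2, 3, 15, 17, 20, 21, 23, 29, 39, 49, 54, 58, 59, 60, 62, 63, 66, 68, 73]:

lo=0, hi=18, mid=9, arr[mid]=49 -> 49 > 39, search left half
lo=0, hi=8, mid=4, arr[mid]=20 -> 20 < 39, search right half
lo=5, hi=8, mid=6, arr[mid]=23 -> 23 < 39, search right half
lo=7, hi=8, mid=7, arr[mid]=29 -> 29 < 39, search right half
lo=8, hi=8, mid=8, arr[mid]=39 -> Found target at index 8!

Binary search finds 39 at index 8 after 5 comparisons. The search repeatedly halves the search space by comparing with the middle element.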